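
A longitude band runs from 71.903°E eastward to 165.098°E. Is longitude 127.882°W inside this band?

Band width going east from +71.903° to +165.098°: ((165.098 − 71.903) mod 360) = 93.195°.
Offset of -127.882° east of the west edge: ((-127.882 − 71.903) mod 360) = 160.215°.
160.215° > 93.195° ⇒ outside.

No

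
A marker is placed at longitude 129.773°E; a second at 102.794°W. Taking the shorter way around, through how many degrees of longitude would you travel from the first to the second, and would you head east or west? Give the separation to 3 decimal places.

127.433° east

Raw difference: -102.794 − 129.773 = -232.567°.
Normalise into (−180°, 180°]: -232.567° + 360° = 127.433°.
Positive ⇒ the second point lies to the east; separation 127.433°.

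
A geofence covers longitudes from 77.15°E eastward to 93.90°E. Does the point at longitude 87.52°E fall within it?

Yes

Band width going east from +77.15° to +93.90°: ((93.90 − 77.15) mod 360) = 16.75°.
Offset of +87.52° east of the west edge: ((87.52 − 77.15) mod 360) = 10.37°.
10.37° ≤ 16.75° ⇒ inside.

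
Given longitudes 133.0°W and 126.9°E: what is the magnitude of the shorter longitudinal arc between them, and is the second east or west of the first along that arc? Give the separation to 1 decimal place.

Raw difference: 126.9 − -133.0 = 259.9°.
Normalise into (−180°, 180°]: 259.9° − 360° = -100.1°.
Negative ⇒ the second point lies to the west; separation 100.1°.

100.1° west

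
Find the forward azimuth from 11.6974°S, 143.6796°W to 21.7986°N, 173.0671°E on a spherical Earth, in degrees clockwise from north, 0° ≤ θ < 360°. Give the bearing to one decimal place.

308.2°

Δλ = 173.0671 − -143.6796 = 316.7467°; wrapped into (−180°, 180°]: -43.2533°.
θ = atan2( sin Δλ · cos φ₂ , cos φ₁ · sin φ₂ − sin φ₁ · cos φ₂ · cos Δλ )
  = atan2(-0.63623, 0.50074) = -51.796° → normalised to [0°, 360°): 308.204°.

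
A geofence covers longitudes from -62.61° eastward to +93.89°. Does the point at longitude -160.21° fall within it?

No

Band width going east from -62.61° to +93.89°: ((93.89 − -62.61) mod 360) = 156.50°.
Offset of -160.21° east of the west edge: ((-160.21 − -62.61) mod 360) = 262.40°.
262.40° > 156.50° ⇒ outside.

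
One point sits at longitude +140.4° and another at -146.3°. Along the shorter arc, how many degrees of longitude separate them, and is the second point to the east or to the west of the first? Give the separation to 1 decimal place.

73.3° east

Raw difference: -146.3 − 140.4 = -286.7°.
Normalise into (−180°, 180°]: -286.7° + 360° = 73.3°.
Positive ⇒ the second point lies to the east; separation 73.3°.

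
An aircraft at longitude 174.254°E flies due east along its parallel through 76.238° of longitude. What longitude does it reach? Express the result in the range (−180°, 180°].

Start at +174.254°; shift +76.238° → +250.492°.
+250.492° lies outside (−180°, 180°]; subtract 360° → -109.508°.

109.508°W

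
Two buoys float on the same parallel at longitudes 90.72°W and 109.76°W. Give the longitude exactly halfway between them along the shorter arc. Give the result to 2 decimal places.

100.24°W

Signed shortest Δλ from -90.72° to -109.76° is -19.04°.
Midpoint longitude = -90.72° + (-19.04°)/2 = -90.72° − 9.52° = -100.24°.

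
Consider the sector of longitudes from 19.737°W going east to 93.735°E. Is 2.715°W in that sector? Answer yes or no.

Band width going east from -19.737° to +93.735°: ((93.735 − -19.737) mod 360) = 113.472°.
Offset of -2.715° east of the west edge: ((-2.715 − -19.737) mod 360) = 17.022°.
17.022° ≤ 113.472° ⇒ inside.

Yes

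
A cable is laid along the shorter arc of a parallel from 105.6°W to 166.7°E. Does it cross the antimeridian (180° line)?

Yes

Naïve |166.7 − -105.6| = 272.3° > 180°, so the shorter arc goes the other way round — across 180°.
Signed shortest Δλ = ((166.7 − -105.6 + 180) mod 360) − 180 = -87.7°.
Going west by 87.7° from -105.6° passes through 180° before reaching +166.7°.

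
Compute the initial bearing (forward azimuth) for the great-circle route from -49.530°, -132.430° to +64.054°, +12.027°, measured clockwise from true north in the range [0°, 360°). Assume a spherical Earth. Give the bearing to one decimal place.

39.1°

Δλ = 12.027 − -132.430 = 144.457°.
θ = atan2( sin Δλ · cos φ₂ , cos φ₁ · sin φ₂ − sin φ₁ · cos φ₂ · cos Δλ )
  = atan2(0.25434, 0.31280) = 39.115° → normalised to [0°, 360°): 39.115°.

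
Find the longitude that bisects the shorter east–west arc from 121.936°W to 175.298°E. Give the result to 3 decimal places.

Signed shortest Δλ from -121.936° to +175.298° is -62.766°.
Midpoint longitude = -121.936° + (-62.766°)/2 = -121.936° − 31.383° = -153.319°.
(The naïve average (-121.936 + +175.298)/2 = 26.681° is on the wrong side of the globe.)

153.319°W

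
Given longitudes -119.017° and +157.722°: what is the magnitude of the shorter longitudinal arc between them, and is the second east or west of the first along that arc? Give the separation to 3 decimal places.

Raw difference: 157.722 − -119.017 = 276.739°.
Normalise into (−180°, 180°]: 276.739° − 360° = -83.261°.
Negative ⇒ the second point lies to the west; separation 83.261°.

83.261° west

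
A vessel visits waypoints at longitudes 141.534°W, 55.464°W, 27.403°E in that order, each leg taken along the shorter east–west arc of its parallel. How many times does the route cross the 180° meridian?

0

Leg 1: -141.534° → -55.464°, shortest Δλ = 86.07° (east) — does not cross 180°.
Leg 2: -55.464° → +27.403°, shortest Δλ = 82.867° (east) — does not cross 180°.
Total crossings: 0.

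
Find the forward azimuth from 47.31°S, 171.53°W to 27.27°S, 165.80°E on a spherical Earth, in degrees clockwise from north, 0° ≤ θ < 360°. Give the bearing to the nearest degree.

310°

Δλ = 165.80 − -171.53 = 337.33°; wrapped into (−180°, 180°]: -22.67°.
θ = atan2( sin Δλ · cos φ₂ , cos φ₁ · sin φ₂ − sin φ₁ · cos φ₂ · cos Δλ )
  = atan2(-0.34259, 0.29220) = -49.538° → normalised to [0°, 360°): 310.462°.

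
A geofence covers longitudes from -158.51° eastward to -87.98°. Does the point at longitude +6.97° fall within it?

No

Band width going east from -158.51° to -87.98°: ((-87.98 − -158.51) mod 360) = 70.53°.
Offset of +6.97° east of the west edge: ((6.97 − -158.51) mod 360) = 165.48°.
165.48° > 70.53° ⇒ outside.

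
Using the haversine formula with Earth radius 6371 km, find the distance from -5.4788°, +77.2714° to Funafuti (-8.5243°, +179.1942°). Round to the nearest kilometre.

Δλ = 179.1942 − 77.2714 = 101.9228°.
Δφ = -8.5243 − -5.4788 = -3.0455°.
a = sin²(Δφ/2) + cos φ₁ · cos φ₂ · sin²(Δλ/2) = 0.594613.
c = 2·atan2(√a, √(1−a)) = 1.76117 rad → d = 6371·c ≈ 11220.41 km.

11220 km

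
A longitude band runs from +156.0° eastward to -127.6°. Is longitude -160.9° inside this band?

Band width going east from +156.0° to -127.6°: ((-127.6 − 156.0) mod 360) = 76.4°.
Offset of -160.9° east of the west edge: ((-160.9 − 156.0) mod 360) = 43.1°.
43.1° ≤ 76.4° ⇒ inside.

Yes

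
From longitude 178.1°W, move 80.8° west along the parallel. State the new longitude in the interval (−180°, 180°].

101.1°E

Start at -178.1°; shift −80.8° → -258.9°.
-258.9° lies outside (−180°, 180°]; add 360° → +101.1°.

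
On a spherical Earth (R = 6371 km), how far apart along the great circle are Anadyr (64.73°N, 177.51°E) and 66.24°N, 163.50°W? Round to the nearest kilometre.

888 km

Δλ = -163.50 − 177.51 = -341.01°; wrapped into (−180°, 180°]: 18.99°.
Δφ = 66.24 − 64.73 = 1.51°.
a = sin²(Δφ/2) + cos φ₁ · cos φ₂ · sin²(Δλ/2) = 0.004854.
c = 2·atan2(√a, √(1−a)) = 0.13945 rad → d = 6371·c ≈ 888.46 km.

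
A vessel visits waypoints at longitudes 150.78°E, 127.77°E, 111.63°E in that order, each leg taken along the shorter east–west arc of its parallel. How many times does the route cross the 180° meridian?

0

Leg 1: +150.78° → +127.77°, shortest Δλ = -23.01° (west) — does not cross 180°.
Leg 2: +127.77° → +111.63°, shortest Δλ = -16.14° (west) — does not cross 180°.
Total crossings: 0.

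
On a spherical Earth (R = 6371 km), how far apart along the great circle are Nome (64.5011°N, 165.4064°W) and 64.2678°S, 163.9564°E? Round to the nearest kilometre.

Δλ = 163.9564 − -165.4064 = 329.3628°; wrapped into (−180°, 180°]: -30.6372°.
Δφ = -64.2678 − 64.5011 = -128.7689°.
a = sin²(Δφ/2) + cos φ₁ · cos φ₂ · sin²(Δλ/2) = 0.826135.
c = 2·atan2(√a, √(1−a)) = 2.28137 rad → d = 6371·c ≈ 14534.62 km.

14535 km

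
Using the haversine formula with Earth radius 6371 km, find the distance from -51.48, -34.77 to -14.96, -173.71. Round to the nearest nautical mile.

Δλ = -173.71 − -34.77 = -138.94°.
Δφ = -14.96 − -51.48 = 36.52°.
a = sin²(Δφ/2) + cos φ₁ · cos φ₂ · sin²(Δλ/2) = 0.625855.
c = 2·atan2(√a, √(1−a)) = 1.82524 rad → d = 6371·c ≈ 11628.62 km ≈ 6278.95 nmi.

6279 nmi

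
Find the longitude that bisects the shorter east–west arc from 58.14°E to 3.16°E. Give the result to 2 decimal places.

Signed shortest Δλ from +58.14° to +3.16° is -54.98°.
Midpoint longitude = +58.14° + (-54.98°)/2 = +58.14° − 27.49° = +30.65°.

30.65°E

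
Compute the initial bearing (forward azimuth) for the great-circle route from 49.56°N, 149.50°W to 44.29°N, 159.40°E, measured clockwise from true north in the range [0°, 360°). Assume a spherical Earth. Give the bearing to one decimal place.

Δλ = 159.40 − -149.50 = 308.90°; wrapped into (−180°, 180°]: -51.10°.
θ = atan2( sin Δλ · cos φ₂ , cos φ₁ · sin φ₂ − sin φ₁ · cos φ₂ · cos Δλ )
  = atan2(-0.55708, 0.11084) = -78.747° → normalised to [0°, 360°): 281.253°.

281.3°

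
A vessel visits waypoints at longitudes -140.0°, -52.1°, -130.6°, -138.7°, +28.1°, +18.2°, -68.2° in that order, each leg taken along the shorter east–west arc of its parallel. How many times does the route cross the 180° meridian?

0

Leg 1: -140.0° → -52.1°, shortest Δλ = 87.9° (east) — does not cross 180°.
Leg 2: -52.1° → -130.6°, shortest Δλ = -78.5° (west) — does not cross 180°.
Leg 3: -130.6° → -138.7°, shortest Δλ = -8.1° (west) — does not cross 180°.
Leg 4: -138.7° → +28.1°, shortest Δλ = 166.8° (east) — does not cross 180°.
Leg 5: +28.1° → +18.2°, shortest Δλ = -9.9° (west) — does not cross 180°.
Leg 6: +18.2° → -68.2°, shortest Δλ = -86.4° (west) — does not cross 180°.
Total crossings: 0.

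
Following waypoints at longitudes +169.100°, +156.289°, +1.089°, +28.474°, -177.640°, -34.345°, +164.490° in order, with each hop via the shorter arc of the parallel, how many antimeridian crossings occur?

Leg 1: +169.100° → +156.289°, shortest Δλ = -12.811° (west) — does not cross 180°.
Leg 2: +156.289° → +1.089°, shortest Δλ = -155.2° (west) — does not cross 180°.
Leg 3: +1.089° → +28.474°, shortest Δλ = 27.385° (east) — does not cross 180°.
Leg 4: +28.474° → -177.640°, shortest Δλ = 153.886° (east) — crosses 180°.
Leg 5: -177.640° → -34.345°, shortest Δλ = 143.295° (east) — does not cross 180°.
Leg 6: -34.345° → +164.490°, shortest Δλ = -161.165° (west) — crosses 180°.
Total crossings: 2.

2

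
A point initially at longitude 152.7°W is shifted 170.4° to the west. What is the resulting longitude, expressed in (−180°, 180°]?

36.9°E

Start at -152.7°; shift −170.4° → -323.1°.
-323.1° lies outside (−180°, 180°]; add 360° → +36.9°.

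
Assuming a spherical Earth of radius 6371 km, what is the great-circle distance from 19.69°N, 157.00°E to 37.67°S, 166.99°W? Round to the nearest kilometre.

7407 km

Δλ = -166.99 − 157.00 = -323.99°; wrapped into (−180°, 180°]: 36.01°.
Δφ = -37.67 − 19.69 = -57.36°.
a = sin²(Δφ/2) + cos φ₁ · cos φ₂ · sin²(Δλ/2) = 0.301525.
c = 2·atan2(√a, √(1−a)) = 1.16260 rad → d = 6371·c ≈ 7406.96 km.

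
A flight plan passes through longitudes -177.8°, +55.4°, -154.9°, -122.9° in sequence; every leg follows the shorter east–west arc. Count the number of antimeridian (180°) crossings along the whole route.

2

Leg 1: -177.8° → +55.4°, shortest Δλ = -126.8° (west) — crosses 180°.
Leg 2: +55.4° → -154.9°, shortest Δλ = 149.7° (east) — crosses 180°.
Leg 3: -154.9° → -122.9°, shortest Δλ = 32.0° (east) — does not cross 180°.
Total crossings: 2.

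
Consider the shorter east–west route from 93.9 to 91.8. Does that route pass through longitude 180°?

Signed shortest Δλ = ((91.8 − 93.9 + 180) mod 360) − 180 = -2.1°.
Going west by 2.1° from +93.9° reaches +91.8° without touching 180°.

No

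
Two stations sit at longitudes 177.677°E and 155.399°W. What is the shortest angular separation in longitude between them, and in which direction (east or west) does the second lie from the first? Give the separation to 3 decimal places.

26.924° east

Raw difference: -155.399 − 177.677 = -333.076°.
Normalise into (−180°, 180°]: -333.076° + 360° = 26.924°.
Positive ⇒ the second point lies to the east; separation 26.924°.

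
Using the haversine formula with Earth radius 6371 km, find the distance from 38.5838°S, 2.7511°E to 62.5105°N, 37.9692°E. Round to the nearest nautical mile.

Δλ = 37.9692 − 2.7511 = 35.2181°.
Δφ = 62.5105 − -38.5838 = 101.0943°.
a = sin²(Δφ/2) + cos φ₁ · cos φ₂ · sin²(Δλ/2) = 0.629234.
c = 2·atan2(√a, √(1−a)) = 1.83223 rad → d = 6371·c ≈ 11673.15 km ≈ 6303.00 nmi.

6303 nmi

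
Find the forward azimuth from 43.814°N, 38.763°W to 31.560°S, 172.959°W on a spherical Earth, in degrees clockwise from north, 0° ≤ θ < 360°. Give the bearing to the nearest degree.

273°

Δλ = -172.959 − -38.763 = -134.196°.
θ = atan2( sin Δλ · cos φ₂ , cos φ₁ · sin φ₂ − sin φ₁ · cos φ₂ · cos Δλ )
  = atan2(-0.61092, 0.03357) = -86.855° → normalised to [0°, 360°): 273.145°.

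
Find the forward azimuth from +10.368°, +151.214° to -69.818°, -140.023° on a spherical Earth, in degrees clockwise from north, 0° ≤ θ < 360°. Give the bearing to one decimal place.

161.2°

Δλ = -140.023 − 151.214 = -291.237°; wrapped into (−180°, 180°]: 68.763°.
θ = atan2( sin Δλ · cos φ₂ , cos φ₁ · sin φ₂ − sin φ₁ · cos φ₂ · cos Δλ )
  = atan2(0.32157, -0.94577) = 161.221° → normalised to [0°, 360°): 161.221°.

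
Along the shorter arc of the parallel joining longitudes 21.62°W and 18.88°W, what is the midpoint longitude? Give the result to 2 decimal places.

Signed shortest Δλ from -21.62° to -18.88° is +2.74°.
Midpoint longitude = -21.62° + (+2.74°)/2 = -21.62° + 1.37° = -20.25°.

20.25°W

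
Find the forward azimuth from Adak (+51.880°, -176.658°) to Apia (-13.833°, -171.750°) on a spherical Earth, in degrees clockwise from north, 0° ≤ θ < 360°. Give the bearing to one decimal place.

Δλ = -171.750 − -176.658 = 4.908°.
θ = atan2( sin Δλ · cos φ₂ , cos φ₁ · sin φ₂ − sin φ₁ · cos φ₂ · cos Δλ )
  = atan2(0.08307, -0.90870) = 174.776° → normalised to [0°, 360°): 174.776°.

174.8°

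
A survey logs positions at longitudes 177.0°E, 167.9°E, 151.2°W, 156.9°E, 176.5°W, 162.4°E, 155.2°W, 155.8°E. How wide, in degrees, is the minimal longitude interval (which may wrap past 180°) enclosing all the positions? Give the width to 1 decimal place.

Sort the longitudes: -176.5°, -155.2°, -151.2°, +155.8°, +156.9°, +162.4°, +167.9°, +177.0°.
Eastward gaps between consecutive values (wrapping around): 21.3°, 4.0°, 307.0°, 1.1°, 5.5°, 5.5°, 9.1°, 6.5°.
Largest gap = 307.0° ⇒ minimal covering band is its complement: 360° − 307.0° = 53.0°.
Band runs from +155.8° eastward to -151.2°, crossing the antimeridian.

53.0°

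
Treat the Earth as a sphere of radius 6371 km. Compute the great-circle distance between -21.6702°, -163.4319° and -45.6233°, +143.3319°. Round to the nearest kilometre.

Δλ = 143.3319 − -163.4319 = 306.7638°; wrapped into (−180°, 180°]: -53.2362°.
Δφ = -45.6233 − -21.6702 = -23.9531°.
a = sin²(Δφ/2) + cos φ₁ · cos φ₂ · sin²(Δλ/2) = 0.173532.
c = 2·atan2(√a, √(1−a)) = 0.85934 rad → d = 6371·c ≈ 5474.86 km.

5475 km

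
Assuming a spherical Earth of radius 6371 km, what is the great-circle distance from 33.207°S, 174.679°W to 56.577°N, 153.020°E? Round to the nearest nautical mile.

5636 nmi

Δλ = 153.020 − -174.679 = 327.699°; wrapped into (−180°, 180°]: -32.301°.
Δφ = 56.577 − -33.207 = 89.784°.
a = sin²(Δφ/2) + cos φ₁ · cos φ₂ · sin²(Δλ/2) = 0.533774.
c = 2·atan2(√a, √(1−a)) = 1.63840 rad → d = 6371·c ≈ 10438.22 km ≈ 5636.19 nmi.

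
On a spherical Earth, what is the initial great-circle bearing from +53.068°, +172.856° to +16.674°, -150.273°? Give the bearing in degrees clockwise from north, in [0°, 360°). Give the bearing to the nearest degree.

Δλ = -150.273 − 172.856 = -323.129°; wrapped into (−180°, 180°]: 36.871°.
θ = atan2( sin Δλ · cos φ₂ , cos φ₁ · sin φ₂ − sin φ₁ · cos φ₂ · cos Δλ )
  = atan2(0.57479, -0.44018) = 127.445° → normalised to [0°, 360°): 127.445°.

127°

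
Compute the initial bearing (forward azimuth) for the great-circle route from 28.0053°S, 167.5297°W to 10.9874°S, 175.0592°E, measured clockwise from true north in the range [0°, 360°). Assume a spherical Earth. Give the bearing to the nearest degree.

313°

Δλ = 175.0592 − -167.5297 = 342.5889°; wrapped into (−180°, 180°]: -17.4111°.
θ = atan2( sin Δλ · cos φ₂ , cos φ₁ · sin φ₂ − sin φ₁ · cos φ₂ · cos Δλ )
  = atan2(-0.29374, 0.27155) = -47.248° → normalised to [0°, 360°): 312.752°.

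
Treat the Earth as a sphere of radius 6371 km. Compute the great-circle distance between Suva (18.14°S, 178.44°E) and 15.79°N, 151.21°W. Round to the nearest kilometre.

Δλ = -151.21 − 178.44 = -329.65°; wrapped into (−180°, 180°]: 30.35°.
Δφ = 15.79 − -18.14 = 33.93°.
a = sin²(Δφ/2) + cos φ₁ · cos φ₂ · sin²(Δλ/2) = 0.147800.
c = 2·atan2(√a, √(1−a)) = 0.78922 rad → d = 6371·c ≈ 5028.11 km.

5028 km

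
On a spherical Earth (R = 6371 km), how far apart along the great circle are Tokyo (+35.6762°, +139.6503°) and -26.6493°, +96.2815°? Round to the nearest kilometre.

8291 km

Δλ = 96.2815 − 139.6503 = -43.3688°.
Δφ = -26.6493 − 35.6762 = -62.3255°.
a = sin²(Δφ/2) + cos φ₁ · cos φ₂ · sin²(Δλ/2) = 0.366898.
c = 2·atan2(√a, √(1−a)) = 1.30134 rad → d = 6371·c ≈ 8290.86 km.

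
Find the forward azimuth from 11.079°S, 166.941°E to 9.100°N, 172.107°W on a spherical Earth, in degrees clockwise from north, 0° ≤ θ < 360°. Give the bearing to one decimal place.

46.7°

Δλ = -172.107 − 166.941 = -339.048°; wrapped into (−180°, 180°]: 20.952°.
θ = atan2( sin Δλ · cos φ₂ , cos φ₁ · sin φ₂ − sin φ₁ · cos φ₂ · cos Δλ )
  = atan2(0.35309, 0.33241) = 46.728° → normalised to [0°, 360°): 46.728°.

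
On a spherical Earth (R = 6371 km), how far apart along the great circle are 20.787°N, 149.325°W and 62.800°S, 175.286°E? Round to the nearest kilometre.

9799 km

Δλ = 175.286 − -149.325 = 324.611°; wrapped into (−180°, 180°]: -35.389°.
Δφ = -62.800 − 20.787 = -83.587°.
a = sin²(Δφ/2) + cos φ₁ · cos φ₂ · sin²(Δλ/2) = 0.483631.
c = 2·atan2(√a, √(1−a)) = 1.53805 rad → d = 6371·c ≈ 9798.93 km.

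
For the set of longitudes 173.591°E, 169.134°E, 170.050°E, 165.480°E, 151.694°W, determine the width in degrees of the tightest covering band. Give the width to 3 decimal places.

Sort the longitudes: -151.694°, +165.480°, +169.134°, +170.050°, +173.591°.
Eastward gaps between consecutive values (wrapping around): 317.174°, 3.654°, 0.916°, 3.541°, 34.715°.
Largest gap = 317.174° ⇒ minimal covering band is its complement: 360° − 317.174° = 42.826°.
Band runs from +165.480° eastward to -151.694°, crossing the antimeridian.

42.826°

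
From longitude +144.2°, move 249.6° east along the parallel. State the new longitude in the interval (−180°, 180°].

+33.8°

Start at +144.2°; shift +249.6° → +393.8°.
+393.8° lies outside (−180°, 180°]; subtract 360° → +33.8°.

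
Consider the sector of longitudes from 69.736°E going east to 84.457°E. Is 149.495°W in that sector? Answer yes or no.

Band width going east from +69.736° to +84.457°: ((84.457 − 69.736) mod 360) = 14.721°.
Offset of -149.495° east of the west edge: ((-149.495 − 69.736) mod 360) = 140.769°.
140.769° > 14.721° ⇒ outside.

No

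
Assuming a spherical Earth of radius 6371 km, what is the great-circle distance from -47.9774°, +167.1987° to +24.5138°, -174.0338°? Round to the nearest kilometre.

8276 km

Δλ = -174.0338 − 167.1987 = -341.2325°; wrapped into (−180°, 180°]: 18.7675°.
Δφ = 24.5138 − -47.9774 = 72.4912°.
a = sin²(Δφ/2) + cos φ₁ · cos φ₂ · sin²(Δλ/2) = 0.365766.
c = 2·atan2(√a, √(1−a)) = 1.29899 rad → d = 6371·c ≈ 8275.89 km.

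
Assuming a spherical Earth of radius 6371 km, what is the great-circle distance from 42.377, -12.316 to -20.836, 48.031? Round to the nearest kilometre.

9358 km

Δλ = 48.031 − -12.316 = 60.347°.
Δφ = -20.836 − 42.377 = -63.213°.
a = sin²(Δφ/2) + cos φ₁ · cos φ₂ · sin²(Δλ/2) = 0.449080.
c = 2·atan2(√a, √(1−a)) = 1.46878 rad → d = 6371·c ≈ 9357.59 km.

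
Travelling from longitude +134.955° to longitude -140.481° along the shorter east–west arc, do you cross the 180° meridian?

Yes

Naïve |-140.481 − 134.955| = 275.436° > 180°, so the shorter arc goes the other way round — across 180°.
Signed shortest Δλ = ((-140.481 − 134.955 + 180) mod 360) − 180 = 84.564°.
Going east by 84.564° from +134.955° passes through 180° before reaching -140.481°.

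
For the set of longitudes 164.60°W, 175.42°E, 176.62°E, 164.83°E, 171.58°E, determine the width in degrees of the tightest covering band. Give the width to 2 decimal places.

Sort the longitudes: -164.60°, +164.83°, +171.58°, +175.42°, +176.62°.
Eastward gaps between consecutive values (wrapping around): 329.43°, 6.75°, 3.84°, 1.20°, 18.78°.
Largest gap = 329.43° ⇒ minimal covering band is its complement: 360° − 329.43° = 30.57°.
Band runs from +164.83° eastward to -164.60°, crossing the antimeridian.

30.57°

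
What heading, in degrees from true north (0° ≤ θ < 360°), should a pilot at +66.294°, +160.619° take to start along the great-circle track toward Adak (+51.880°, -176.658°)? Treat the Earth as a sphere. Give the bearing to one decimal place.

130.7°

Δλ = -176.658 − 160.619 = -337.277°; wrapped into (−180°, 180°]: 22.723°.
θ = atan2( sin Δλ · cos φ₂ , cos φ₁ · sin φ₂ − sin φ₁ · cos φ₂ · cos Δλ )
  = atan2(0.23845, -0.20506) = 130.694° → normalised to [0°, 360°): 130.694°.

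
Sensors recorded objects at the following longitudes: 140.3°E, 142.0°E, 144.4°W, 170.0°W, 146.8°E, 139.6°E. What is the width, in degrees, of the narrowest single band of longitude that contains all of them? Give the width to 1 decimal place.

Sort the longitudes: -170.0°, -144.4°, +139.6°, +140.3°, +142.0°, +146.8°.
Eastward gaps between consecutive values (wrapping around): 25.6°, 284.0°, 0.7°, 1.7°, 4.8°, 43.2°.
Largest gap = 284.0° ⇒ minimal covering band is its complement: 360° − 284.0° = 76.0°.
Band runs from +139.6° eastward to -144.4°, crossing the antimeridian.

76.0°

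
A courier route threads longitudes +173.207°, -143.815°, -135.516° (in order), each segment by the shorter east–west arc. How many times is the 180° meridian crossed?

1

Leg 1: +173.207° → -143.815°, shortest Δλ = 42.978° (east) — crosses 180°.
Leg 2: -143.815° → -135.516°, shortest Δλ = 8.299° (east) — does not cross 180°.
Total crossings: 1.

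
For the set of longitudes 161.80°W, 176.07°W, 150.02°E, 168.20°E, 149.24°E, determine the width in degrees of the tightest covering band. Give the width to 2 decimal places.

Sort the longitudes: -176.07°, -161.80°, +149.24°, +150.02°, +168.20°.
Eastward gaps between consecutive values (wrapping around): 14.27°, 311.04°, 0.78°, 18.18°, 15.73°.
Largest gap = 311.04° ⇒ minimal covering band is its complement: 360° − 311.04° = 48.96°.
Band runs from +149.24° eastward to -161.80°, crossing the antimeridian.

48.96°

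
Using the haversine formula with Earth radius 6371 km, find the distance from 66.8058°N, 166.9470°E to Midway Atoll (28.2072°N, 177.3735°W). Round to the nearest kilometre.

4422 km

Δλ = -177.3735 − 166.9470 = -344.3205°; wrapped into (−180°, 180°]: 15.6795°.
Δφ = 28.2072 − 66.8058 = -38.5986°.
a = sin²(Δφ/2) + cos φ₁ · cos φ₂ · sin²(Δλ/2) = 0.115690.
c = 2·atan2(√a, √(1−a)) = 0.69411 rad → d = 6371·c ≈ 4422.20 km.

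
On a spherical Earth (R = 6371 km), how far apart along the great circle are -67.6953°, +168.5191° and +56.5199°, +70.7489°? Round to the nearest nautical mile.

Δλ = 70.7489 − 168.5191 = -97.7702°.
Δφ = 56.5199 − -67.6953 = 124.2152°.
a = sin²(Δφ/2) + cos φ₁ · cos φ₂ · sin²(Δλ/2) = 0.899989.
c = 2·atan2(√a, √(1−a)) = 2.49805 rad → d = 6371·c ≈ 15915.10 km ≈ 8593.47 nmi.

8593 nmi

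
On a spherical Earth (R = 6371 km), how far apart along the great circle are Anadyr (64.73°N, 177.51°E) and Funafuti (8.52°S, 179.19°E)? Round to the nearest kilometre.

8146 km

Δλ = 179.19 − 177.51 = 1.68°.
Δφ = -8.52 − 64.73 = -73.25°.
a = sin²(Δφ/2) + cos φ₁ · cos φ₂ · sin²(Δλ/2) = 0.355993.
c = 2·atan2(√a, √(1−a)) = 1.27864 rad → d = 6371·c ≈ 8146.24 km.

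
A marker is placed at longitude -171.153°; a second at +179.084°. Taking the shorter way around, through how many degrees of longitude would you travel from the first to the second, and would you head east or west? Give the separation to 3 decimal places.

Raw difference: 179.084 − -171.153 = 350.237°.
Normalise into (−180°, 180°]: 350.237° − 360° = -9.763°.
Negative ⇒ the second point lies to the west; separation 9.763°.

9.763° west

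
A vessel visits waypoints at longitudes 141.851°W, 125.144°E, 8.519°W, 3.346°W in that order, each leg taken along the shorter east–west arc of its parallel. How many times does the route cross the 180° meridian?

Leg 1: -141.851° → +125.144°, shortest Δλ = -93.005° (west) — crosses 180°.
Leg 2: +125.144° → -8.519°, shortest Δλ = -133.663° (west) — does not cross 180°.
Leg 3: -8.519° → -3.346°, shortest Δλ = 5.173° (east) — does not cross 180°.
Total crossings: 1.

1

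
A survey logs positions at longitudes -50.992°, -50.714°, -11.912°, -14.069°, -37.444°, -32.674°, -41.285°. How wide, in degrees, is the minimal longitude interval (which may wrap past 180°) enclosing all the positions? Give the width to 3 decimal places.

Sort the longitudes: -50.992°, -50.714°, -41.285°, -37.444°, -32.674°, -14.069°, -11.912°.
Eastward gaps between consecutive values (wrapping around): 0.278°, 9.429°, 3.841°, 4.770°, 18.605°, 2.157°, 320.920°.
Largest gap = 320.920° ⇒ minimal covering band is its complement: 360° − 320.920° = 39.080°.
Band runs from -50.992° eastward to -11.912°.

39.080°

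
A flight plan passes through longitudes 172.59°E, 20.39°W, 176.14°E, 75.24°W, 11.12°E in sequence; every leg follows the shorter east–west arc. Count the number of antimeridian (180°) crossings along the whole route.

Leg 1: +172.59° → -20.39°, shortest Δλ = 167.02° (east) — crosses 180°.
Leg 2: -20.39° → +176.14°, shortest Δλ = -163.47° (west) — crosses 180°.
Leg 3: +176.14° → -75.24°, shortest Δλ = 108.62° (east) — crosses 180°.
Leg 4: -75.24° → +11.12°, shortest Δλ = 86.36° (east) — does not cross 180°.
Total crossings: 3.

3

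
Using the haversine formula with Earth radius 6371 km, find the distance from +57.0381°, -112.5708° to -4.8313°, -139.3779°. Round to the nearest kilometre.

7294 km

Δλ = -139.3779 − -112.5708 = -26.8071°.
Δφ = -4.8313 − 57.0381 = -61.8694°.
a = sin²(Δφ/2) + cos φ₁ · cos φ₂ · sin²(Δλ/2) = 0.293391.
c = 2·atan2(√a, √(1−a)) = 1.14481 rad → d = 6371·c ≈ 7293.59 km.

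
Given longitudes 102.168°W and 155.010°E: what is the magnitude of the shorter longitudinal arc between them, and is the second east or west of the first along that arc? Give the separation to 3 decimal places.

Raw difference: 155.010 − -102.168 = 257.178°.
Normalise into (−180°, 180°]: 257.178° − 360° = -102.822°.
Negative ⇒ the second point lies to the west; separation 102.822°.

102.822° west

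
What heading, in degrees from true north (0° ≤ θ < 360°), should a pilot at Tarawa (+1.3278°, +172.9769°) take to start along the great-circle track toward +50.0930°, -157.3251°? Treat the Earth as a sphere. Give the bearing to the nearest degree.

23°

Δλ = -157.3251 − 172.9769 = -330.3020°; wrapped into (−180°, 180°]: 29.6980°.
θ = atan2( sin Δλ · cos φ₂ , cos φ₁ · sin φ₂ − sin φ₁ · cos φ₂ · cos Δλ )
  = atan2(0.31784, 0.75397) = 22.858° → normalised to [0°, 360°): 22.858°.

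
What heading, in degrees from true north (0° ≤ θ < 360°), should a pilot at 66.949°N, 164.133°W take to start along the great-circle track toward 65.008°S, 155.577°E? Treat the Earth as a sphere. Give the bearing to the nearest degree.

Δλ = 155.577 − -164.133 = 319.710°; wrapped into (−180°, 180°]: -40.290°.
θ = atan2( sin Δλ · cos φ₂ , cos φ₁ · sin φ₂ − sin φ₁ · cos φ₂ · cos Δλ )
  = atan2(-0.27321, -0.65143) = -157.247° → normalised to [0°, 360°): 202.753°.

203°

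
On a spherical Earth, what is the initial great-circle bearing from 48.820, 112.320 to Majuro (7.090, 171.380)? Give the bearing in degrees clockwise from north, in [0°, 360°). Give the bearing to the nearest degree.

Δλ = 171.380 − 112.320 = 59.060°.
θ = atan2( sin Δλ · cos φ₂ , cos φ₁ · sin φ₂ − sin φ₁ · cos φ₂ · cos Δλ )
  = atan2(0.85115, -0.30274) = 109.580° → normalised to [0°, 360°): 109.580°.

110°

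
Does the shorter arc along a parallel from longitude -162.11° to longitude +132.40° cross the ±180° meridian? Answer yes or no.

Naïve |132.40 − -162.11| = 294.51° > 180°, so the shorter arc goes the other way round — across 180°.
Signed shortest Δλ = ((132.40 − -162.11 + 180) mod 360) − 180 = -65.49°.
Going west by 65.49° from -162.11° passes through 180° before reaching +132.40°.

Yes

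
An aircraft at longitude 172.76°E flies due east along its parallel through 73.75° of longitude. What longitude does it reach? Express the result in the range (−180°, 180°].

Start at +172.76°; shift +73.75° → +246.51°.
+246.51° lies outside (−180°, 180°]; subtract 360° → -113.49°.

113.49°W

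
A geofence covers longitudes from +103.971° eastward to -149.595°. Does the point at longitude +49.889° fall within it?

Band width going east from +103.971° to -149.595°: ((-149.595 − 103.971) mod 360) = 106.434°.
Offset of +49.889° east of the west edge: ((49.889 − 103.971) mod 360) = 305.918°.
305.918° > 106.434° ⇒ outside.

No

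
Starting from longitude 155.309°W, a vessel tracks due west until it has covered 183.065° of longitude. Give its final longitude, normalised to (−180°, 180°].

21.626°E

Start at -155.309°; shift −183.065° → -338.374°.
-338.374° lies outside (−180°, 180°]; add 360° → +21.626°.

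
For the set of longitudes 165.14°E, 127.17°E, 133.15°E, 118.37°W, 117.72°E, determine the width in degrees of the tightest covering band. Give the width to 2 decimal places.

123.91°

Sort the longitudes: -118.37°, +117.72°, +127.17°, +133.15°, +165.14°.
Eastward gaps between consecutive values (wrapping around): 236.09°, 9.45°, 5.98°, 31.99°, 76.49°.
Largest gap = 236.09° ⇒ minimal covering band is its complement: 360° − 236.09° = 123.91°.
Band runs from +117.72° eastward to -118.37°, crossing the antimeridian.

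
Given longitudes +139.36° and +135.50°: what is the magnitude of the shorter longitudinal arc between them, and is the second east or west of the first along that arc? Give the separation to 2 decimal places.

Raw difference: 135.50 − 139.36 = -3.86°.
Normalise into (−180°, 180°]: -3.86° stays -3.86°.
Negative ⇒ the second point lies to the west; separation 3.86°.

3.86° west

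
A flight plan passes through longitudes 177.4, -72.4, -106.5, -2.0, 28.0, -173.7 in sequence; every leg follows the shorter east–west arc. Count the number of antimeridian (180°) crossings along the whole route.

Leg 1: +177.4° → -72.4°, shortest Δλ = 110.2° (east) — crosses 180°.
Leg 2: -72.4° → -106.5°, shortest Δλ = -34.1° (west) — does not cross 180°.
Leg 3: -106.5° → -2.0°, shortest Δλ = 104.5° (east) — does not cross 180°.
Leg 4: -2.0° → +28.0°, shortest Δλ = 30.0° (east) — does not cross 180°.
Leg 5: +28.0° → -173.7°, shortest Δλ = 158.3° (east) — crosses 180°.
Total crossings: 2.

2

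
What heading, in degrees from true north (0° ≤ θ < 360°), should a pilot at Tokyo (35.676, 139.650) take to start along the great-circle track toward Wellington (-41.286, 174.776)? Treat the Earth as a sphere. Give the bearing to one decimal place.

Δλ = 174.776 − 139.650 = 35.126°.
θ = atan2( sin Δλ · cos φ₂ , cos φ₁ · sin φ₂ − sin φ₁ · cos φ₂ · cos Δλ )
  = atan2(0.43235, -0.89441) = 154.201° → normalised to [0°, 360°): 154.201°.

154.2°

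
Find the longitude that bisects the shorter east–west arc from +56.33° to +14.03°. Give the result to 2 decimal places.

Signed shortest Δλ from +56.33° to +14.03° is -42.30°.
Midpoint longitude = +56.33° + (-42.30°)/2 = +56.33° − 21.15° = +35.18°.

+35.18°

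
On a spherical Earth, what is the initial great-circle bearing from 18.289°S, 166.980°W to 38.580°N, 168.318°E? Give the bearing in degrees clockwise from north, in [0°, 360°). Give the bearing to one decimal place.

Δλ = 168.318 − -166.980 = 335.298°; wrapped into (−180°, 180°]: -24.702°.
θ = atan2( sin Δλ · cos φ₂ , cos φ₁ · sin φ₂ − sin φ₁ · cos φ₂ · cos Δλ )
  = atan2(-0.32669, 0.81498) = -21.844° → normalised to [0°, 360°): 338.156°.

338.2°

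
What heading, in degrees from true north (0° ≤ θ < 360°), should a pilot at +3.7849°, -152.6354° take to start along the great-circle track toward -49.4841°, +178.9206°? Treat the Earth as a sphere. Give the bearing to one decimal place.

201.2°

Δλ = 178.9206 − -152.6354 = 331.5560°; wrapped into (−180°, 180°]: -28.4440°.
θ = atan2( sin Δλ · cos φ₂ , cos φ₁ · sin φ₂ − sin φ₁ · cos φ₂ · cos Δλ )
  = atan2(-0.30943, -0.79628) = -158.764° → normalised to [0°, 360°): 201.236°.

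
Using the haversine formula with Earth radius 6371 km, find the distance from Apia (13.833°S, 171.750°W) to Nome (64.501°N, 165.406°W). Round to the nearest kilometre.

Δλ = -165.406 − -171.750 = 6.344°.
Δφ = 64.501 − -13.833 = 78.334°.
a = sin²(Δφ/2) + cos φ₁ · cos φ₂ · sin²(Δλ/2) = 0.400177.
c = 2·atan2(√a, √(1−a)) = 1.36980 rad → d = 6371·c ≈ 8726.99 km.

8727 km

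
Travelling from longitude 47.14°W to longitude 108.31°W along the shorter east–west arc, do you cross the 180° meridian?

Signed shortest Δλ = ((-108.31 − -47.14 + 180) mod 360) − 180 = -61.17°.
Going west by 61.17° from -47.14° reaches -108.31° without touching 180°.

No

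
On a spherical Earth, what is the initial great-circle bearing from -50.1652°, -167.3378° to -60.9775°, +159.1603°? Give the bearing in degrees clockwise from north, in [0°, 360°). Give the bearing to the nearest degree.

Δλ = 159.1603 − -167.3378 = 326.4981°; wrapped into (−180°, 180°]: -33.5019°.
θ = atan2( sin Δλ · cos φ₂ , cos φ₁ · sin φ₂ − sin φ₁ · cos φ₂ · cos Δλ )
  = atan2(-0.26779, -0.24948) = -132.973° → normalised to [0°, 360°): 227.027°.

227°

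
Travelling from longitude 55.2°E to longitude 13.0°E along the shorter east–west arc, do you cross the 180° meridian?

Signed shortest Δλ = ((13.0 − 55.2 + 180) mod 360) − 180 = -42.2°.
Going west by 42.2° from +55.2° reaches +13.0° without touching 180°.

No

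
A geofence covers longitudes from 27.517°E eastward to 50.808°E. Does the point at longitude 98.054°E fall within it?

No

Band width going east from +27.517° to +50.808°: ((50.808 − 27.517) mod 360) = 23.291°.
Offset of +98.054° east of the west edge: ((98.054 − 27.517) mod 360) = 70.537°.
70.537° > 23.291° ⇒ outside.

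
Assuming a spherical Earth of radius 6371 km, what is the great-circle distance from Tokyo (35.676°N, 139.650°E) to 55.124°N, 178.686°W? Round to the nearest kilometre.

Δλ = -178.686 − 139.650 = -318.336°; wrapped into (−180°, 180°]: 41.664°.
Δφ = 55.124 − 35.676 = 19.448°.
a = sin²(Δφ/2) + cos φ₁ · cos φ₂ · sin²(Δλ/2) = 0.087273.
c = 2·atan2(√a, √(1−a)) = 0.59979 rad → d = 6371·c ≈ 3821.27 km.

3821 km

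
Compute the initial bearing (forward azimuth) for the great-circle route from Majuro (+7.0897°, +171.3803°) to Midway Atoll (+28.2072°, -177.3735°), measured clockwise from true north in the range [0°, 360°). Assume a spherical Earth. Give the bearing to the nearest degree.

Δλ = -177.3735 − 171.3803 = -348.7538°; wrapped into (−180°, 180°]: 11.2462°.
θ = atan2( sin Δλ · cos φ₂ , cos φ₁ · sin φ₂ − sin φ₁ · cos φ₂ · cos Δλ )
  = atan2(0.17186, 0.36237) = 25.374° → normalised to [0°, 360°): 25.374°.

25°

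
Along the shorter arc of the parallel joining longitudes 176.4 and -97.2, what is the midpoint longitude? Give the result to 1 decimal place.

-140.4°

Signed shortest Δλ from +176.4° to -97.2° is +86.4°.
Midpoint longitude = +176.4° + (+86.4°)/2 = +176.4° + 43.2° = +219.6°.
Normalise into (−180°, 180°]: -140.4°.
(The naïve average (+176.4 + -97.2)/2 = 39.6° is on the wrong side of the globe.)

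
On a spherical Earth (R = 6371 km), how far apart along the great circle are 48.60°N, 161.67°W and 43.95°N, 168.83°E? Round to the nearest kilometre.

2310 km

Δλ = 168.83 − -161.67 = 330.50°; wrapped into (−180°, 180°]: -29.50°.
Δφ = 43.95 − 48.60 = -4.65°.
a = sin²(Δφ/2) + cos φ₁ · cos φ₂ · sin²(Δλ/2) = 0.032508.
c = 2·atan2(√a, √(1−a)) = 0.36258 rad → d = 6371·c ≈ 2310.02 km.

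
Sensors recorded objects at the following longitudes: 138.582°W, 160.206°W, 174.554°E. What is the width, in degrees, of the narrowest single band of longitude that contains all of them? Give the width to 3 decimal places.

46.864°

Sort the longitudes: -160.206°, -138.582°, +174.554°.
Eastward gaps between consecutive values (wrapping around): 21.624°, 313.136°, 25.240°.
Largest gap = 313.136° ⇒ minimal covering band is its complement: 360° − 313.136° = 46.864°.
Band runs from +174.554° eastward to -138.582°, crossing the antimeridian.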